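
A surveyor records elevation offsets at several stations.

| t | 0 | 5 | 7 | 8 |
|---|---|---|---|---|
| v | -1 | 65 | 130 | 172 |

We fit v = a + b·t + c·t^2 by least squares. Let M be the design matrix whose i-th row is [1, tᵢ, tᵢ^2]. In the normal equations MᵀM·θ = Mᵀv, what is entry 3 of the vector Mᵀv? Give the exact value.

19003

Entry 3 ↔ basis t^2, so (Mᵀv)_{3} = Σᵢ (t^2)·vᵢ = (0)·(-1) + (25)·(65) + (49)·(130) + (64)·(172) = 19003.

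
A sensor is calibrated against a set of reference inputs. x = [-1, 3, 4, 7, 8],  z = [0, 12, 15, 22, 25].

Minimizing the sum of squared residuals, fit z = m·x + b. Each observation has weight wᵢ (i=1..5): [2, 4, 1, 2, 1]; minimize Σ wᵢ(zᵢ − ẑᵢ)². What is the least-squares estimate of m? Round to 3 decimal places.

m = 2.741

MᵀWM·[m, b]ᵀ = MᵀWz reads: 216·m + 36·b = 712;  36·m + 10·b = 132.
Determinant 216·10 − 36² = 864.
m = (712·10 − 36·132)/864 = 74/27; b = (216·132 − 36·712)/864 = 10/3.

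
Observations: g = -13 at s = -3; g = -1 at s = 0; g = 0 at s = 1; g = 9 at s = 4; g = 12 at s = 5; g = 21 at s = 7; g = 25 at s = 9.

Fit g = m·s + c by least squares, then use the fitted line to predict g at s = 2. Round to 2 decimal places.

Forming XᵀX = [[181, 23]; [23, 7]] and Xᵀg = [507, 53]ᵀ gives XᵀX·[m, c]ᵀ = Xᵀg.
Eliminating c: 7·(row 1) − 23·(row 2) gives 738·m = 7·507 − 23·53 = 2330, so m = 1165/369.
Then c = (53 − 23·(1165/369))/7 = -1034/369.
At s = 2: ĝ = (1165/369)·(2) + (-1034/369)·(1) = 144/41.

ĝ = 3.51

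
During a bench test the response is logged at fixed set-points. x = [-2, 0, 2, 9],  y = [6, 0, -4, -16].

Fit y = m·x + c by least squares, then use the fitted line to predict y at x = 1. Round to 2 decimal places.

The normal system MᵀM·[m, c]ᵀ = Mᵀy is [[89, 9]; [9, 4]]·[m, c]ᵀ = [-164, -14]ᵀ.
Δ = 89·4 − 9² = 275.
m = ((-164)·4 − 9·(-14))/275 = -106/55; c = (89·(-14) − 9·(-164))/275 = 46/55.
At x = 1: ŷ = (-106/55)·(1) + (46/55)·(1) = -12/11.

ŷ = -1.09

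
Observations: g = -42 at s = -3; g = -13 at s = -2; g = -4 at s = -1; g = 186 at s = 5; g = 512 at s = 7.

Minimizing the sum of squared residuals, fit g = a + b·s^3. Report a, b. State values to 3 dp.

a = -1.607, b = 1.498

Sums needed: Σ1 = 5, Σs^3 = 432, Σs^3·s^3 = 134068.
Moment sums: Σg = 639, Σs^3·g = 200108.
Normal equations: [[5, 432]; [432, 134068]]·[a, b]ᵀ = [639, 200108]ᵀ.
Eliminating b: 134068·(row 1) − 432·(row 2) gives 483716·a = 134068·639 − 432·200108 = -777204, so a = -194301/120929.
Then b = (200108 − 432·(-194301/120929))/134068 = 181123/120929.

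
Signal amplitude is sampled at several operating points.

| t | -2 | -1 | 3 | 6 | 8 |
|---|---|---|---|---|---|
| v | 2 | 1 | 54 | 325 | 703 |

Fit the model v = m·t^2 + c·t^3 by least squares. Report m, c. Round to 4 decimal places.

m = 2.9978, c = 0.9994

Normal-equation sums: Σt^2·t^2 = 5490, Σt^2·t^3 = 40754, Σt^3·t^3 = 309594.
And Σt^2·v = 57187, Σt^3·v = 431577.
MᵀM·[m, c]ᵀ = Mᵀv becomes [[5490, 40754]; [40754, 309594]]·[m, c]ᵀ = [57187, 431577]ᵀ.
Determinant 5490·309594 − 40754² = 38782544.
m = (57187·309594 − 40754·431577)/38782544 = 29065755/9695636; c = (5490·431577 − 40754·57187)/38782544 = 9689683/9695636.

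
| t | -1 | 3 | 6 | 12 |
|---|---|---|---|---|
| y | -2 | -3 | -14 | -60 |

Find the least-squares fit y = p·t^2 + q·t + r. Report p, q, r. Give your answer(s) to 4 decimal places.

p = -0.4616, q = 0.6096, r = -0.8705

With design matrix X, XᵀX = [[22114, 1970, 190]; [1970, 190, 20]; [190, 20, 4]] and Xᵀy = [-9173, -811, -79]ᵀ.
Solving the 3×3 system (Gaussian elimination) gives p = -385/834, q = 1271/2085, r = -121/139.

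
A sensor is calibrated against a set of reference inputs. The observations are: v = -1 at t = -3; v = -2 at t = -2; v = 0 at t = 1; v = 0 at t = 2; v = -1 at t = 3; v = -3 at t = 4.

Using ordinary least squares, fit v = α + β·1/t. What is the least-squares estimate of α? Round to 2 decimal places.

α = -1.40

Compute the Gram sums: Σ1 = 6, Σ1/t = 5/4, Σ1/t·1/t = 257/144.
For Mᵀv: Σv = -7, Σ1/t·v = 1/4.
Determinant 6·(257/144) − (5/4)² = 439/48.
α = ((-7)·(257/144) − (5/4)·(1/4))/(439/48) = -1844/1317; β = (6·(1/4) − (5/4)·(-7))/(439/48) = 492/439.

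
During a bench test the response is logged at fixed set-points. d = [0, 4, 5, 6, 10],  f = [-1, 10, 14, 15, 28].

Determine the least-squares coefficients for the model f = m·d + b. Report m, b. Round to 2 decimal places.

m = 2.88, b = -1.22

Entries of MᵀM: Σd·d = 177, Σd = 25, Σ1 = 5.
Right-hand side: Σd·f = 480, Σf = 66.
MᵀM·[m, b]ᵀ = Mᵀf becomes [[177, 25]; [25, 5]]·[m, b]ᵀ = [480, 66]ᵀ.
Δ = 177·5 − 25² = 260.
m = (480·5 − 25·66)/260 = 75/26; b = (177·66 − 25·480)/260 = -159/130.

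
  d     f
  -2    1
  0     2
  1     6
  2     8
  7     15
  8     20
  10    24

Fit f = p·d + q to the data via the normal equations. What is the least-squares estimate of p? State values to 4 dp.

p = 1.9351

The normal system AᵀA·[p, q]ᵀ = Aᵀf is [[222, 26]; [26, 7]]·[p, q]ᵀ = [525, 76]ᵀ.
Eliminating q: 7·(row 1) − 26·(row 2) gives 878·p = 7·525 − 26·76 = 1699, so p = 1699/878.
Then q = (76 − 26·(1699/878))/7 = 1611/439.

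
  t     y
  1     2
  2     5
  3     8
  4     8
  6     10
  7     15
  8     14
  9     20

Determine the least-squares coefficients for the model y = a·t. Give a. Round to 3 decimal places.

a = 2.019

The normal equations are: 260·a = 525.
(Σt·t = 260, Σt·y = 525.)
a = 525/260 = 2.01923.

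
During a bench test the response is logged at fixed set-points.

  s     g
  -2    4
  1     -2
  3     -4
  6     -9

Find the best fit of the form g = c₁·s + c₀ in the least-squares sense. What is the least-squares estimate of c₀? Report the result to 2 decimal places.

c₀ = 0.43

XᵀX·[c₁, c₀]ᵀ = Xᵀg reads: 50·c₁ + 8·c₀ = -76;  8·c₁ + 4·c₀ = -11.
(Σs·s = 50, Σs = 8, Σ1 = 4, Σs·g = -76, Σg = -11.)
Determinant 50·4 − 8² = 136.
c₁ = ((-76)·4 − 8·(-11))/136 = -27/17; c₀ = (50·(-11) − 8·(-76))/136 = 29/68.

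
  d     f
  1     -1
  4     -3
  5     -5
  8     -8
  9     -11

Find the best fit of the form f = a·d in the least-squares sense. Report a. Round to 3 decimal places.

a = -1.075

The normal equations are: 187·a = -201.
(Σd·d = 187, Σd·f = -201.)
a = (-201)/187 = -1.07487.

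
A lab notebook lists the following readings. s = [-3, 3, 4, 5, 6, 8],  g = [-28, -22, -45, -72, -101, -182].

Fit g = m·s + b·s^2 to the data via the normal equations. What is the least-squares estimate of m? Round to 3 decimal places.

m = 0.608

From the data, Σs·s = 159, Σs·s^2 = 917, Σs^2·s^2 = 6435.
Right-hand side: Σs·g = -2584, Σs^2·g = -18254.
Normal equations: [[159, 917]; [917, 6435]]·[m, b]ᵀ = [-2584, -18254]ᵀ.
det = 159·6435 − 917² = 182276.
m = ((-2584)·6435 − 917·(-18254))/182276 = 55439/91138; b = (159·(-18254) − 917·(-2584))/182276 = -266429/91138.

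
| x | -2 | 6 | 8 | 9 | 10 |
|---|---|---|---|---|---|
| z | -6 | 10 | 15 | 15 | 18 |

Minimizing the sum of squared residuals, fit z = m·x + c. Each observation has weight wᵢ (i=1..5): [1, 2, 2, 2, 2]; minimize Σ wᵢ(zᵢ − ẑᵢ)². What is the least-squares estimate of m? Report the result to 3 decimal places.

m = 1.982

Entries of MᵀWM: Σwᵢ·x·x = 566, Σwᵢ·x = 64, Σwᵢ·1 = 9.
Right-hand side: Σwᵢ·x·z = 1002, Σwᵢ·z = 110.
Normal equations: [[566, 64]; [64, 9]]·[m, c]ᵀ = [1002, 110]ᵀ.
det = 566·9 − 64² = 998.
m = (1002·9 − 64·110)/998 = 989/499; c = (566·110 − 64·1002)/998 = -934/499.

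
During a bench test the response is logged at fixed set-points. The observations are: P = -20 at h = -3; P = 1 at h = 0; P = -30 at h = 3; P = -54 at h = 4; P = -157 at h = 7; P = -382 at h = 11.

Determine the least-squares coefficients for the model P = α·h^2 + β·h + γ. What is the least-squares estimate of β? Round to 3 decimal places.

Compute the Gram sums: Σh^2·h^2 = 17460, Σh^2·h = 1738, Σh^2 = 204, Σh·h = 204, Σh = 22, Σ1 = 6.
Right-hand side: Σh^2·P = -55229, Σh·P = -5547, ΣP = -642.
XᵀX·[α, β, γ]ᵀ = XᵀP becomes [[17460, 1738, 204]; [1738, 204, 22]; [204, 22, 6]]·[α, β, γ]ᵀ = [-55229, -5547, -642]ᵀ.
Inverting the 3×3 Gram matrix, [α, β, γ]ᵀ = [-143758/47679, -268071/158930, 809971/476790]ᵀ.

β = -1.687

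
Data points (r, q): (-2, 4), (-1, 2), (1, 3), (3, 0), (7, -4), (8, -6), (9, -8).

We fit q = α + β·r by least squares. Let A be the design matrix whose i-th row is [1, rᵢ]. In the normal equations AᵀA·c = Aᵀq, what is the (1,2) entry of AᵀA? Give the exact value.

25

Row 1 ↔ basis 1, column 2 ↔ basis r, so (AᵀA)_{1,2} = Σᵢ r = (1)·(-2) + (1)·(-1) + (1)·(1) + (1)·(3) + (1)·(7) + (1)·(8) + (1)·(9) = 25.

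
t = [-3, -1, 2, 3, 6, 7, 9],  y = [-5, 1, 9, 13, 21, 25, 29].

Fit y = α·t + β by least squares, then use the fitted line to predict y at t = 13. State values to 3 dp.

Compute the Gram sums: Σt·t = 189, Σt = 23, Σ1 = 7.
And Σt·y = 633, Σy = 93.
So AᵀA·[α, β]ᵀ = Aᵀy: [[189, 23]; [23, 7]]·[α, β]ᵀ = [633, 93]ᵀ.
Eliminating β: 7·(row 1) − 23·(row 2) gives 794·α = 7·633 − 23·93 = 2292, so α = 1146/397.
Then β = (93 − 23·(1146/397))/7 = 1509/397.
At t = 13: ŷ = (1146/397)·(13) + (1509/397)·(1) = 16407/397.

ŷ = 41.327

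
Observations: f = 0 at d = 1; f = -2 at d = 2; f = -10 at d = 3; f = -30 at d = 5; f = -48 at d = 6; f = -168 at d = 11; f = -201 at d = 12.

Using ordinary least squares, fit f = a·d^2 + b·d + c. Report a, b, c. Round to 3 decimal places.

a = -1.478, b = 0.877, c = 1.205

From the data, Σd^2·d^2 = 37396, Σd^2·d = 3436, Σd^2 = 340, Σd·d = 340, Σd = 40, Σ1 = 7.
And Σd^2·f = -51848, Σd·f = -4732, Σf = -459.
XᵀX·[a, b, c]ᵀ = Xᵀf becomes [[37396, 3436, 340]; [3436, 340, 40]; [340, 40, 7]]·[a, b, c]ᵀ = [-51848, -4732, -459]ᵀ.
Row-reducing yields a = -269/182, b = 479/546, c = 47/39.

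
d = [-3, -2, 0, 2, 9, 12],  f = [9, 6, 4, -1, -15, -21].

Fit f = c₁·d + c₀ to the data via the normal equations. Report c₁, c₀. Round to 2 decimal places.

Normal-equation sums: Σd·d = 242, Σd = 18, Σ1 = 6.
And Σd·f = -428, Σf = -18.
det = 242·6 − 18² = 1128.
c₁ = ((-428)·6 − 18·(-18))/1128 = -187/94; c₀ = (242·(-18) − 18·(-428))/1128 = 279/94.

c₁ = -1.99, c₀ = 2.97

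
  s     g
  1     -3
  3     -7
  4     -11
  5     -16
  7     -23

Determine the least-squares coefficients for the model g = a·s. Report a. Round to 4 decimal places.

a = -3.0900

The normal equations are: 100·a = -309.
(Σs·s = 100, Σs·g = -309.)
a = (-309)/100 = -3.09.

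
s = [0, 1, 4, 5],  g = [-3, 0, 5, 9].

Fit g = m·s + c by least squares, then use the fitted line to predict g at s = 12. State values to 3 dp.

Entries of XᵀX: Σs·s = 42, Σs = 10, Σ1 = 4.
Right-hand side: Σs·g = 65, Σg = 11.
So XᵀX·[m, c]ᵀ = Xᵀg: [[42, 10]; [10, 4]]·[m, c]ᵀ = [65, 11]ᵀ.
det = 42·4 − 10² = 68.
m = (65·4 − 10·11)/68 = 75/34; c = (42·11 − 10·65)/68 = -47/17.
At s = 12: ĝ = (75/34)·(12) + (-47/17)·(1) = 403/17.

ĝ = 23.706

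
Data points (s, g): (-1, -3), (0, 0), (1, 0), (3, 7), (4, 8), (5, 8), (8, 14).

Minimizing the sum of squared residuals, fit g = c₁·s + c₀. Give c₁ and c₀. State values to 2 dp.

Forming XᵀX = [[116, 20]; [20, 7]] and Xᵀg = [208, 34]ᵀ gives XᵀX·[c₁, c₀]ᵀ = Xᵀg.
det = 116·7 − 20² = 412.
c₁ = (208·7 − 20·34)/412 = 194/103; c₀ = (116·34 − 20·208)/412 = -54/103.

c₁ = 1.88, c₀ = -0.52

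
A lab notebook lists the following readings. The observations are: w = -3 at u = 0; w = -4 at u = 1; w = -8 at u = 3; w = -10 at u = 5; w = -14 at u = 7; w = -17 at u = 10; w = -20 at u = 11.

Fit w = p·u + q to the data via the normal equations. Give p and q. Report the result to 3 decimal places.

Setting ∂/∂p … = 0 gives: 305·p + 37·q = -566;  37·p + 7·q = -76.
Eliminating q: 7·(row 1) − 37·(row 2) gives 766·p = 7·(-566) − 37·(-76) = -1150, so p = -575/383.
Then q = ((-76) − 37·(-575/383))/7 = -1119/383.

p = -1.501, q = -2.922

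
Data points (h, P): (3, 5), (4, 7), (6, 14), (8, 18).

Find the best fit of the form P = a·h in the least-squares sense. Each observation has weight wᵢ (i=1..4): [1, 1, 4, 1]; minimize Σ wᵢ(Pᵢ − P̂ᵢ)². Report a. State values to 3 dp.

a = 2.245

The normal system XᵀWX·[a]ᵀ = XᵀWP is [[233]]·[a]ᵀ = [523]ᵀ.
Hence a = 523 / 233 ≈ 2.24464.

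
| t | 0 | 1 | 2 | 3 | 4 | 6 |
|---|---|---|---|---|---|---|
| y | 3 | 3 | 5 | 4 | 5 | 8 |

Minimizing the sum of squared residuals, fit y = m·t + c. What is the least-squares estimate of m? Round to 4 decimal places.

m = 0.7857

Entries of XᵀX: Σt·t = 66, Σt = 16, Σ1 = 6.
Moment sums: Σt·y = 93, Σy = 28.
Determinant 66·6 − 16² = 140.
m = (93·6 − 16·28)/140 = 11/14; c = (66·28 − 16·93)/140 = 18/7.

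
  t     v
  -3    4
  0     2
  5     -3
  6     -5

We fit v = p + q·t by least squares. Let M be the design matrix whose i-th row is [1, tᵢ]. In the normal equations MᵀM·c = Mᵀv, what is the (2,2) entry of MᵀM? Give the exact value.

70

Row 2 ↔ basis t, column 2 ↔ basis t, so (MᵀM)_{2,2} = Σᵢ (t)·(t) = (-3)·(-3) + (0)·(0) + (5)·(5) + (6)·(6) = 70.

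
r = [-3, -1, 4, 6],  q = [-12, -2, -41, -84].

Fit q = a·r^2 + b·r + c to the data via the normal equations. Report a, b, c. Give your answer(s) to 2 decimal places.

Normal-equation sums: Σr^2·r^2 = 1634, Σr^2·r = 252, Σr^2 = 62, Σr·r = 62, Σr = 6, Σ1 = 4.
For Xᵀq: Σr^2·q = -3790, Σr·q = -630, Σq = -139.
Inverting the 3×3 Gram matrix, [a, b, c]ᵀ = [-53/28, -3375/1484, -2967/1484]ᵀ.

a = -1.89, b = -2.27, c = -2.00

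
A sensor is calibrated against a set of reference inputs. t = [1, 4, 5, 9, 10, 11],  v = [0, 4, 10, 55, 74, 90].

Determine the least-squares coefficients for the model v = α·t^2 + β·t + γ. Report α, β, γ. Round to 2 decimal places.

Entries of XᵀX: Σt^2·t^2 = 32084, Σt^2·t = 3250, Σt^2 = 344, Σt·t = 344, Σt = 40, Σ1 = 6.
And Σt^2·v = 23059, Σt·v = 2291, Σv = 233.
Solving the 3×3 system (Gaussian elimination) gives α = 22229/20366, β = -80721/20366, γ = 54557/20366.

α = 1.09, β = -3.96, γ = 2.68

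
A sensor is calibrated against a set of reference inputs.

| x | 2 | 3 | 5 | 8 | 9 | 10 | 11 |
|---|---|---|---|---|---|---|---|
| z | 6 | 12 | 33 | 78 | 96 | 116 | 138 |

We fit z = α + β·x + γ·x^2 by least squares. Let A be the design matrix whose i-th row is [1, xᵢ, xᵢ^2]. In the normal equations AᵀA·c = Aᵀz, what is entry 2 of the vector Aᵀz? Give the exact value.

4379

Entry 2 ↔ basis x, so (Aᵀz)_{2} = Σᵢ (x)·zᵢ = (2)·(6) + (3)·(12) + (5)·(33) + (8)·(78) + (9)·(96) + (10)·(116) + (11)·(138) = 4379.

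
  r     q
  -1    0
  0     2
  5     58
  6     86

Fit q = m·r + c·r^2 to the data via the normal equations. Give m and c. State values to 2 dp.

Normal-equation sums: Σr·r = 62, Σr·r^2 = 340, Σr^2·r^2 = 1922.
For Xᵀq: Σr·q = 806, Σr^2·q = 4546.
Δ = 62·1922 − 340² = 3564.
m = (806·1922 − 340·4546)/3564 = 97/99; c = (62·4546 − 340·806)/3564 = 217/99.

m = 0.98, c = 2.19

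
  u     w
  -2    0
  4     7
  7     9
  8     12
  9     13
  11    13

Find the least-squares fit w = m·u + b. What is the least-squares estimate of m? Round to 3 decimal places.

m = 1.067

Sums needed: Σu·u = 335, Σu = 37, Σ1 = 6.
And Σu·w = 447, Σw = 54.
So AᵀA·[m, b]ᵀ = Aᵀw: [[335, 37]; [37, 6]]·[m, b]ᵀ = [447, 54]ᵀ.
Determinant 335·6 − 37² = 641.
m = (447·6 − 37·54)/641 = 684/641; b = (335·54 − 37·447)/641 = 1551/641.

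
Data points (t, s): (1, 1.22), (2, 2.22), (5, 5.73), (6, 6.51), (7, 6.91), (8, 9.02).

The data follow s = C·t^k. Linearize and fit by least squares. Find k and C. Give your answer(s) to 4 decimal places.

Let Y = ln s. Fitting Y = k·ln t + ln C by least squares:
AᵀA = [[14.3918, 8.1197]; [8.1197, 6]], rhs = [15.0540, 8.7478]ᵀ  (here Σln t = 8.1197, Σ(ln t)² = 14.3918, Σln s = 8.7478, Σln t·ln s = 15.0540).
Solving (det = 20.4213): k = 0.94481, ln C = 0.17938, so C = exp(0.17938) = 1.19647.

k = 0.9448, C = 1.1965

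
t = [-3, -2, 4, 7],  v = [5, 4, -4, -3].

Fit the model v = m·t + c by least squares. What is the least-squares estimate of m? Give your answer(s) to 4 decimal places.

m = -0.9130

Setting ∂/∂m … = 0 gives: 78·m + 6·c = -60;  6·m + 4·c = 2.
Δ = 78·4 − 6² = 276.
m = ((-60)·4 − 6·2)/276 = -21/23; c = (78·2 − 6·(-60))/276 = 43/23.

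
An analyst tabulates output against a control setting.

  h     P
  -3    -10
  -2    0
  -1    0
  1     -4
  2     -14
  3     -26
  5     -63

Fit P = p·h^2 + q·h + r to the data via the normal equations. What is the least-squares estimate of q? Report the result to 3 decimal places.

q = -2.828

Normal-equation sums: Σh^2·h^2 = 821, Σh^2·h = 125, Σh^2 = 53, Σh·h = 53, Σh = 5, Σ1 = 7.
And Σh^2·P = -1959, Σh·P = -395, ΣP = -117.
Row-reducing yields p = -22667/11508, q = -32545/11508, r = 30/137.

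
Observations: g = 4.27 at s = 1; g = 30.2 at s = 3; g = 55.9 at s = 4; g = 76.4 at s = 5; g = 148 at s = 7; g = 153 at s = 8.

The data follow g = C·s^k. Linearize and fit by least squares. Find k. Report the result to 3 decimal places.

k = 1.769

Let Y = ln g. Fitting Y = k·ln s + ln C by least squares:
Σln s = 8.1197, Σ(ln s)² = 13.8297, Σln g = 23.2467, Σln s·ln g = 36.4849.
Equations: 13.8297·k + 8.1197·ln C = 36.4849;  8.1197·k + 6·ln C = 23.2467.
Solving (det = 17.0487): k = 1.76866, ln C = 1.48094.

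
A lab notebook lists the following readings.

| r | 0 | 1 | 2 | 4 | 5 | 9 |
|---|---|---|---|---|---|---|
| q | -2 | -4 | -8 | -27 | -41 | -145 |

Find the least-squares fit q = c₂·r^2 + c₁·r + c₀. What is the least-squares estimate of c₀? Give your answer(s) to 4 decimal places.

c₀ = -3.1329

From the data, Σr^2·r^2 = 7459, Σr^2·r = 927, Σr^2 = 127, Σr·r = 127, Σr = 21, Σ1 = 6.
Right-hand side: Σr^2·q = -13238, Σr·q = -1638, Σq = -227.
So AᵀA·[c₂, c₁, c₀]ᵀ = Aᵀq: [[7459, 927, 127]; [927, 127, 21]; [127, 21, 6]]·[c₂, c₁, c₀]ᵀ = [-13238, -1638, -227]ᵀ.
Row-reducing yields c₂ = -132557/67300, c₁ = 26883/13460, c₀ = -105423/33650.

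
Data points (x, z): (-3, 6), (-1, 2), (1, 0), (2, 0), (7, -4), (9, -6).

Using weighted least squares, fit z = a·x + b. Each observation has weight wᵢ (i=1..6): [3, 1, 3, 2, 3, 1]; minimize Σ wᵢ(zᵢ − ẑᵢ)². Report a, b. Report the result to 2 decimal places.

a = -0.94, b = 2.11

The normal system MᵀWM·[a, b]ᵀ = MᵀWz is [[267, 27]; [27, 13]]·[a, b]ᵀ = [-194, 2]ᵀ.
Eliminating b: 13·(row 1) − 27·(row 2) gives 2742·a = 13·(-194) − 27·2 = -2576, so a = -1288/1371.
Then b = (2 − 27·(-1288/1371))/13 = 962/457.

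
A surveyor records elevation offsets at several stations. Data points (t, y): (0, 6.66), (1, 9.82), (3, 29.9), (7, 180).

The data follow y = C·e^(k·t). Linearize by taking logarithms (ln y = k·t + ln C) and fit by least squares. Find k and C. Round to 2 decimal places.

Taking logs, ln y = k·t + ln C, so regress ln y on t.
AᵀA = [[59.0000, 11.0000]; [11.0000, 4]], rhs = [48.8287, 12.7714]ᵀ  (here Σt = 11.0000, Σ(t)² = 59.0000, Σln y = 12.7714, Σt·ln y = 48.8287).
Solving (det = 115.0000): k = 0.47678, ln C = 1.88169, so C = exp(1.88169) = 6.56459.

k = 0.48, C = 6.56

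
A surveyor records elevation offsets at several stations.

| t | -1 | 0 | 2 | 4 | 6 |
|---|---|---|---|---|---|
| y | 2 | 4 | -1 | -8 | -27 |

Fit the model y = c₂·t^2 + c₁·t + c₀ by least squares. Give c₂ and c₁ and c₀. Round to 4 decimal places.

From the data, Σt^2·t^2 = 1569, Σt^2·t = 287, Σt^2 = 57, Σt·t = 57, Σt = 11, Σ1 = 5.
For Mᵀy: Σt^2·y = -1102, Σt·y = -198, Σy = -30.
MᵀM·[c₂, c₁, c₀]ᵀ = Mᵀy becomes [[1569, 287, 57]; [287, 57, 11]; [57, 11, 5]]·[c₂, c₁, c₀]ᵀ = [-1102, -198, -30]ᵀ.
Solving the 3×3 system (Gaussian elimination) gives c₂ = -1124/1261, c₁ = 463/1261, c₀ = 4229/1261.

c₂ = -0.8914, c₁ = 0.3672, c₀ = 3.3537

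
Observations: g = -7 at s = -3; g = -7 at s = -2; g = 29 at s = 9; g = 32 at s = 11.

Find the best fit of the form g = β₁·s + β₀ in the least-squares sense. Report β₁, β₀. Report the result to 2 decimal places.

β₁ = 2.97, β₀ = 0.61

With design matrix M, MᵀM = [[215, 15]; [15, 4]] and Mᵀg = [648, 47]ᵀ.
Determinant 215·4 − 15² = 635.
β₁ = (648·4 − 15·47)/635 = 1887/635; β₀ = (215·47 − 15·648)/635 = 77/127.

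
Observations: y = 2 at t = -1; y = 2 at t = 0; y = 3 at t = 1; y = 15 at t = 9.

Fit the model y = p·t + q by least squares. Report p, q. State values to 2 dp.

p = 1.38, q = 2.40

From the data, Σt·t = 83, Σt = 9, Σ1 = 4.
For Xᵀy: Σt·y = 136, Σy = 22.
So XᵀX·[p, q]ᵀ = Xᵀy: [[83, 9]; [9, 4]]·[p, q]ᵀ = [136, 22]ᵀ.
Δ = 83·4 − 9² = 251.
p = (136·4 − 9·22)/251 = 346/251; q = (83·22 − 9·136)/251 = 602/251.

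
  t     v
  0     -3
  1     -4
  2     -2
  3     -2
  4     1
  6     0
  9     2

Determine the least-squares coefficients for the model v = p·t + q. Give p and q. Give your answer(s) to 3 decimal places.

XᵀX·[p, q]ᵀ = Xᵀv reads: 147·p + 25·q = 8;  25·p + 7·q = -8.
(Σt·t = 147, Σt = 25, Σ1 = 7, Σt·v = 8, Σv = -8.)
Eliminating q: 7·(row 1) − 25·(row 2) gives 404·p = 7·8 − 25·(-8) = 256, so p = 64/101.
Then q = ((-8) − 25·(64/101))/7 = -344/101.

p = 0.634, q = -3.406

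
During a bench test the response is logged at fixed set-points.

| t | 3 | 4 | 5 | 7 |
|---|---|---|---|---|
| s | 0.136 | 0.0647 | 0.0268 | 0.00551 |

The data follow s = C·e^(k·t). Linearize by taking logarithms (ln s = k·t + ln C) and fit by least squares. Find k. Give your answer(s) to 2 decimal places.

Let Y = ln s. Fitting Y = k·t + ln C by least squares:
Σt = 19.0000, Σ(t)² = 99.0000, Σln s = -13.5536, Σt·ln s = -71.4424.
Normal system: [[99.0000, 19.0000]; [19.0000, 4]]·[k, ln C]ᵀ = [-71.4424, -13.5536]ᵀ.
Slope k = (n·Σt·ln s − Σt·Σln s)/(n·Σ(t)² − (Σt)²) = (4·-71.4424 − 19.0000·-13.5536)/35.0000 = -0.80715; ln C = (Σln s − k·Σt)/n = 0.44557.

k = -0.81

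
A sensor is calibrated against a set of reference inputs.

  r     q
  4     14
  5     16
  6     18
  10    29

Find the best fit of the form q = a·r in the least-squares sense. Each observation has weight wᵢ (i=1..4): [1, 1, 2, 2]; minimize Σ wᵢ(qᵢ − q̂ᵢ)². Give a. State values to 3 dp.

Compute the Gram sums: Σwᵢ·r·r = 313.
Moment sums: Σwᵢ·r·q = 932.
Normal equations: [[313]]·[a]ᵀ = [932]ᵀ.
Hence a = 932 / 313 ≈ 2.97764.

a = 2.978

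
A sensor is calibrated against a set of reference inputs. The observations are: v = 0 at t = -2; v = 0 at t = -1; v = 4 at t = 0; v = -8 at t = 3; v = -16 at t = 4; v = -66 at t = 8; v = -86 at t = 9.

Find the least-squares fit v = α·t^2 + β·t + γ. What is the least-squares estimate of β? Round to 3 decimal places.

β = -0.375

Sums needed: Σt^2·t^2 = 11011, Σt^2·t = 1323, Σt^2 = 175, Σt·t = 175, Σt = 21, Σ1 = 7.
Moment sums: Σt^2·v = -11518, Σt·v = -1390, Σv = -172.
So MᵀM·[α, β, γ]ᵀ = Mᵀv: [[11011, 1323, 175]; [1323, 175, 21]; [175, 21, 7]]·[α, β, γ]ᵀ = [-11518, -1390, -172]ᵀ.
Inverting the 3×3 Gram matrix, [α, β, γ]ᵀ = [-1321/1267, -475/1267, 474/181]ᵀ.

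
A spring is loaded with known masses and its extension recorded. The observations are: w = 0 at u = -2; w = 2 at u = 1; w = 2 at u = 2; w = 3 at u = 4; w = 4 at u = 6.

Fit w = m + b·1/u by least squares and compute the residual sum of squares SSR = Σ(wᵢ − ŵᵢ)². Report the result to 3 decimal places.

SSR = 7.379

From the data, Σ1 = 5, Σ1/u = 17/12, Σ1/u·1/u = 229/144.
Right-hand side: Σw = 11, Σ1/u·w = 53/12.
So XᵀX·[m, b]ᵀ = Xᵀw: [[5, 17/12]; [17/12, 229/144]]·[m, b]ᵀ = [11, 53/12]ᵀ.
Eliminating b: (229/144)·(row 1) − (17/12)·(row 2) gives (107/18)·m = (229/144)·11 − (17/12)·(53/12) = 809/72, so m = 809/428.
Then b = ((53/12) − (17/12)·(809/428))/(229/144) = 117/107.
Residuals: -575/428, -421/428, -187/428, 179/214, 825/428; SSR = 1579/214.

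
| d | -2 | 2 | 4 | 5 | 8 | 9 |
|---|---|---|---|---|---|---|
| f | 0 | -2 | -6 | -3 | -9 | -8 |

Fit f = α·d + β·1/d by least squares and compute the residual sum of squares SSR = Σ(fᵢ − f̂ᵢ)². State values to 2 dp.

From the data, Σd·d = 194, Σd·1/d = 6, Σ1/d·1/d = 81709/129600.
And Σd·f = -187, Σ1/d·f = -1841/360.
Normal equations: [[194, 6]; [6, 81709/129600]]·[α, β]ᵀ = [-187, -1841/360]ᵀ.
Eliminating β: (81709/129600)·(row 1) − 6·(row 2) gives (5592973/64800)·α = (81709/129600)·(-187) − 6·(-1841/360) = -11303023/129600, so α = -11303023/11185946.
Then β = ((-1841/360) − 6·(-11303023/11185946))/(81709/129600) = 8417880/5592973.
Residuals: -7094083/5592973, -4091863/5592973, -13056262/5592973, 19590125/11185946, -325100/294367, 10368999/11185946; SSR = 142504429/11185946.

SSR = 12.74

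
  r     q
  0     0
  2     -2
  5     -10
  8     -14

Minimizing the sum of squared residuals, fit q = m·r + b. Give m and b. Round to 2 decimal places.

Forming AᵀA = [[93, 15]; [15, 4]] and Aᵀq = [-166, -26]ᵀ gives AᵀA·[m, b]ᵀ = Aᵀq.
Δ = 93·4 − 15² = 147.
m = ((-166)·4 − 15·(-26))/147 = -274/147; b = (93·(-26) − 15·(-166))/147 = 24/49.

m = -1.86, b = 0.49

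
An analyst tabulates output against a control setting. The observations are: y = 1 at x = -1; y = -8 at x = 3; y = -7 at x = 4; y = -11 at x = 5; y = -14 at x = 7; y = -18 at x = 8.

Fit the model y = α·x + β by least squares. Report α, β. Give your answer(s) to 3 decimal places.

Forming MᵀM = [[164, 26]; [26, 6]] and Mᵀy = [-350, -57]ᵀ gives MᵀM·[α, β]ᵀ = Mᵀy.
det = 164·6 − 26² = 308.
α = ((-350)·6 − 26·(-57))/308 = -309/154; β = (164·(-57) − 26·(-350))/308 = -62/77.

α = -2.006, β = -0.805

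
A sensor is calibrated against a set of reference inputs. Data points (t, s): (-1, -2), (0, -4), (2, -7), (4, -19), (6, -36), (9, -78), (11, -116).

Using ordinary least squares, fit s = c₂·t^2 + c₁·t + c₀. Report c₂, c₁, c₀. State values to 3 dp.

With design matrix M, MᵀM = [[22771, 2347, 259]; [2347, 259, 31]; [259, 31, 7]] and Mᵀs = [-21984, -2282, -262]ᵀ.
Inverting the 3×3 Gram matrix, [c₂, c₁, c₀]ᵀ = [-14565/16058, -941/3441, -128027/48174]ᵀ.

c₂ = -0.907, c₁ = -0.273, c₀ = -2.658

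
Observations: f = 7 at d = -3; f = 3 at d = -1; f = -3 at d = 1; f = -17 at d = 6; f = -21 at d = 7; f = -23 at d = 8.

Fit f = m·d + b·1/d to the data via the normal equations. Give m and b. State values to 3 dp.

m = -2.879, b = 0.107

The normal system AᵀA·[m, b]ᵀ = Aᵀf is [[160, 6]; [6, 61385/28224]]·[m, b]ᵀ = [-460, -409/24]ᵀ.
Eliminating b: (61385/28224)·(row 1) − 6·(row 2) gives (275173/882)·m = (61385/28224)·(-460) − 6·(-409/24) = -6337799/7056, so m = -6337799/2201384.
Then b = ((-409/24) − 6·(-6337799/2201384))/(61385/28224) = 29400/275173.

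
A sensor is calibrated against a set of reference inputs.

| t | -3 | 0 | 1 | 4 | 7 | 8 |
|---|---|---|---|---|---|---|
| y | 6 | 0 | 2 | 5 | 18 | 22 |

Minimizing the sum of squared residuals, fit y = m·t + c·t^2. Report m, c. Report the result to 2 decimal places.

m = -0.49, c = 0.42

The normal system XᵀX·[m, c]ᵀ = Xᵀy is [[139, 893]; [893, 6835]]·[m, c]ᵀ = [306, 2426]ᵀ.
Determinant 139·6835 − 893² = 152616.
m = (306·6835 − 893·2426)/152616 = -18727/38154; c = (139·2426 − 893·306)/152616 = 15989/38154.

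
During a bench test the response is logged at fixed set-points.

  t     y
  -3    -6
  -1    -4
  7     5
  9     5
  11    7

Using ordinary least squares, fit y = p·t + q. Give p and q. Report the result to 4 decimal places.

With design matrix M, MᵀM = [[261, 23]; [23, 5]] and Mᵀy = [179, 7]ᵀ.
Determinant 261·5 − 23² = 776.
p = (179·5 − 23·7)/776 = 367/388; q = (261·7 − 23·179)/776 = -1145/388.

p = 0.9459, q = -2.9510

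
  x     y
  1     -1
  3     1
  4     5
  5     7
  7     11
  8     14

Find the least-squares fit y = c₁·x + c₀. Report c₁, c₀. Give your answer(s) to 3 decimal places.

From the data, Σx·x = 164, Σx = 28, Σ1 = 6.
Moment sums: Σx·y = 246, Σy = 37.
So AᵀA·[c₁, c₀]ᵀ = Aᵀy: [[164, 28]; [28, 6]]·[c₁, c₀]ᵀ = [246, 37]ᵀ.
det = 164·6 − 28² = 200.
c₁ = (246·6 − 28·37)/200 = 11/5; c₀ = (164·37 − 28·246)/200 = -41/10.

c₁ = 2.200, c₀ = -4.100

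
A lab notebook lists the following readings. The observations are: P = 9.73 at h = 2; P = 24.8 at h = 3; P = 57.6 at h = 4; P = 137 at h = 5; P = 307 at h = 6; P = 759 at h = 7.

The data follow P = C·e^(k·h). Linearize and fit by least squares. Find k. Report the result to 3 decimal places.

Taking logs, ln P = k·h + ln C, so regress ln P on h.
Σh = 27.0000, Σ(h)² = 139.0000, Σln P = 26.8184, Σh·ln P = 135.7821.
Equations: 139.0000·k + 27.0000·ln C = 135.7821;  27.0000·k + 6·ln C = 26.8184.
Δ = 139.0000·6 − (27.0000)² = 105.0000; k = (135.7821·6 − 27.0000·26.8184)/105.0000 = 0.86281, ln C = (139.0000·26.8184 − 27.0000·135.7821)/105.0000 = 0.58708.

k = 0.863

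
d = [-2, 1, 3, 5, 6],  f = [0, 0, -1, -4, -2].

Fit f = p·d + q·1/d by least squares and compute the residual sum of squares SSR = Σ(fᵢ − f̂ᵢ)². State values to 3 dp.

SSR = 3.981

Compute the Gram sums: Σd·d = 75, Σd·1/d = 5, Σ1/d·1/d = 643/450.
And Σd·f = -35, Σ1/d·f = -22/15.
Δ = 75·(643/450) − 5² = 493/6.
p = ((-35)·(643/450) − 5·(-22/15))/(493/6) = -3841/7395; q = (75·(-22/15) − 5·(-35))/(493/6) = 390/493.
Residuals: -4757/7395, -2009/7395, 726/2465, -2309/1479, 2427/2465; SSR = 5888/1479.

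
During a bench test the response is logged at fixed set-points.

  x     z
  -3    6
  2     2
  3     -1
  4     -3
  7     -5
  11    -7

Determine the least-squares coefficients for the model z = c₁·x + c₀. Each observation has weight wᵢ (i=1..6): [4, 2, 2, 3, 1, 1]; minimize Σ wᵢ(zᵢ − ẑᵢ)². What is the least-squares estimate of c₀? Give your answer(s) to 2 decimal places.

Entries of MᵀWM: Σwᵢ·x·x = 280, Σwᵢ·x = 28, Σwᵢ·1 = 13.
For MᵀWz: Σwᵢ·x·z = -218, Σwᵢ·z = 5.
MᵀWM·[c₁, c₀]ᵀ = MᵀWz becomes [[280, 28]; [28, 13]]·[c₁, c₀]ᵀ = [-218, 5]ᵀ.
Eliminating c₀: 13·(row 1) − 28·(row 2) gives 2856·c₁ = 13·(-218) − 28·5 = -2974, so c₁ = -1487/1428.
Then c₀ = (5 − 28·(-1487/1428))/13 = 134/51.

c₀ = 2.63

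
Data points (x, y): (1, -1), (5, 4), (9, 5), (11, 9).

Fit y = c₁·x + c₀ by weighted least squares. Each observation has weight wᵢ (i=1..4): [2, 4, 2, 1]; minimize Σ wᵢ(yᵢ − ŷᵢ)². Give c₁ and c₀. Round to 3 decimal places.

c₁ = 0.833, c₀ = -1.056

The normal equations are: 385·c₁ + 51·c₀ = 267;  51·c₁ + 9·c₀ = 33.
det = 385·9 − 51² = 864.
c₁ = (267·9 − 51·33)/864 = 5/6; c₀ = (385·33 − 51·267)/864 = -19/18.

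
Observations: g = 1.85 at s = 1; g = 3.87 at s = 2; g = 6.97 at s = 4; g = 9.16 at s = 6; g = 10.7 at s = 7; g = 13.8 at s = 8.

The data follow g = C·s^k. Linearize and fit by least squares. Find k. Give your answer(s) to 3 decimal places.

k = 0.911

Let Y = ln g. Fitting Y = k·ln s + ln C by least squares:
Σln s = 7.8966, Σ(ln s)² = 13.7233, Σln g = 11.1198, Σln s·ln g = 17.6683.
Equations: 13.7233·k + 7.8966·ln C = 17.6683;  7.8966·k + 6·ln C = 11.1198.
Δ = 13.7233·6 − (7.8966)² = 19.9843; k = (17.6683·6 − 7.8966·11.1198)/19.9843 = 0.91078, ln C = (13.7233·11.1198 − 7.8966·17.6683)/19.9843 = 0.65463.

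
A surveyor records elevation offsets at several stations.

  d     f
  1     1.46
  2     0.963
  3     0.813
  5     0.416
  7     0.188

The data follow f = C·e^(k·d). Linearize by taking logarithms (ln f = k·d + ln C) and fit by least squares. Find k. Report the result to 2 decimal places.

k = -0.33

Linearized form: ln f = k·d + ln C. From the 5 transformed points,
Over the data: Σd = 18.0000, Σ(d)² = 88.0000, Σln f = -2.4147, Σd·ln f = -16.4026.
Normal system: [[88.0000, 18.0000]; [18.0000, 5]]·[k, ln C]ᵀ = [-16.4026, -2.4147]ᵀ.
Slope k = (n·Σd·ln f − Σd·Σln f)/(n·Σ(d)² − (Σd)²) = (5·-16.4026 − 18.0000·-2.4147)/116.0000 = -0.33232; ln C = (Σln f − k·Σd)/n = 0.71341.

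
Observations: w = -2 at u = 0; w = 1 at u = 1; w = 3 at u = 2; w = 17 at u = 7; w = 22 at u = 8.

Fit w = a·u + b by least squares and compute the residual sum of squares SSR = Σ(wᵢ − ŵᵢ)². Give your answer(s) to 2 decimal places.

AᵀA·[a, b]ᵀ = Aᵀw reads: 118·a + 18·b = 302;  18·a + 5·b = 41.
(Σu·u = 118, Σu = 18, Σ1 = 5, Σu·w = 302, Σw = 41.)
Determinant 118·5 − 18² = 266.
a = (302·5 − 18·41)/266 = 386/133; b = (118·41 − 18·302)/266 = -299/133.
Residuals: 33/133, 46/133, -74/133, -142/133, 137/133; SSR = 358/133.

SSR = 2.69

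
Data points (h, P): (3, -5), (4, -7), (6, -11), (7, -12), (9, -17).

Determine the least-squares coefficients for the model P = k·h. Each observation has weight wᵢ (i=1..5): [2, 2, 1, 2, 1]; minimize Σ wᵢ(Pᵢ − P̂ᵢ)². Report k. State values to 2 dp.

From the data, Σwᵢ·h·h = 265.
And Σwᵢ·h·P = -473.
So XᵀWX·[k]ᵀ = XᵀWP: [[265]]·[k]ᵀ = [-473]ᵀ.
k = (-473)/265 = -1.78491.

k = -1.78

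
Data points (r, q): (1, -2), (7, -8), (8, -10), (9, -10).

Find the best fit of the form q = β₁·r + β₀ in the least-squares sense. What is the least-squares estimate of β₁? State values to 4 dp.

Compute the Gram sums: Σr·r = 195, Σr = 25, Σ1 = 4.
For Xᵀq: Σr·q = -228, Σq = -30.
Normal equations: [[195, 25]; [25, 4]]·[β₁, β₀]ᵀ = [-228, -30]ᵀ.
Δ = 195·4 − 25² = 155.
β₁ = ((-228)·4 − 25·(-30))/155 = -162/155; β₀ = (195·(-30) − 25·(-228))/155 = -30/31.

β₁ = -1.0452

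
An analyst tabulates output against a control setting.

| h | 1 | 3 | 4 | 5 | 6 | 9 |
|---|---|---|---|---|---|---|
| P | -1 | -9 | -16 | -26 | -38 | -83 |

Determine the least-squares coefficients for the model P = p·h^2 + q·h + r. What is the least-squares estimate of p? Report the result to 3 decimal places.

p = -1.003

Forming MᵀM = [[8820, 1162, 168]; [1162, 168, 28]; [168, 28, 6]] and MᵀP = [-9079, -1197, -173]ᵀ gives MᵀM·[p, q, r]ᵀ = MᵀP.
Inverting the 3×3 Gram matrix, [p, q, r]ᵀ = [-331/330, -31/110, 17/30]ᵀ.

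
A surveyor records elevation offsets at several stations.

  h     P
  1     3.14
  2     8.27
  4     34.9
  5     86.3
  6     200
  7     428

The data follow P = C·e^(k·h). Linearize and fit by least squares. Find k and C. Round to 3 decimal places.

Let Y = ln P. Fitting Y = k·h + ln C by least squares:
AᵀA = [[131.0000, 25.0000]; [25.0000, 6]], rhs = [116.0724, 22.6246]ᵀ  (here Σh = 25.0000, Σ(h)² = 131.0000, Σln P = 22.6246, Σh·ln P = 116.0724).
Slope k = (n·Σh·ln P − Σh·Σln P)/(n·Σ(h)² − (Σh)²) = (6·116.0724 − 25.0000·22.6246)/161.0000 = 0.81254; ln C = (Σln P − k·Σh)/n = 0.38519, so C = exp(0.38519) = 1.46989.

k = 0.813, C = 1.470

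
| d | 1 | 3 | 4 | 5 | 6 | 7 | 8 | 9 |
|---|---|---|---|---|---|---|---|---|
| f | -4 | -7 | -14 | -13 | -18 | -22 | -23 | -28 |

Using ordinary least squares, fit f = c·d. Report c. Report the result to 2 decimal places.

Setting ∂/∂c … = 0 gives: 281·c = -844.
(Σd·d = 281, Σd·f = -844.)
c = (-844)/281 = -3.00356.

c = -3.00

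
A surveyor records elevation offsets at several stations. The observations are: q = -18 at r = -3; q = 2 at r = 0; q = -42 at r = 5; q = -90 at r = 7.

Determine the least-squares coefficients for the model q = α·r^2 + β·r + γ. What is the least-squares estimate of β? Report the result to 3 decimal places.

The normal system AᵀA·[α, β, γ]ᵀ = Aᵀq is [[3107, 441, 83]; [441, 83, 9]; [83, 9, 4]]·[α, β, γ]ᵀ = [-5622, -786, -148]ᵀ.
Inverting the 3×3 Gram matrix, [α, β, γ]ᵀ = [-898/445, 426/445, 242/89]ᵀ.

β = 0.957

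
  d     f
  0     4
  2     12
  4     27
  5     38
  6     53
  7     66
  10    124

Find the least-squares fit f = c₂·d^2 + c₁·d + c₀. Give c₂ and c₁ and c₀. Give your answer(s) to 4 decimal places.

The normal equations are: 14594·c₂ + 1756·c₁ + 230·c₀ = 18972;  1756·c₂ + 230·c₁ + 34·c₀ = 2342;  230·c₂ + 34·c₁ + 7·c₀ = 324.
(Σd^2·d^2 = 14594, Σd^2·d = 1756, Σd^2 = 230, Σd·d = 230, Σd = 34, Σ1 = 7, Σd^2·f = 18972, Σd·f = 2342, Σf = 324.)
Solving the 3×3 system (Gaussian elimination) gives c₂ = 86090/84441, c₁ = 152267/84441, c₀ = 16198/4021.

c₂ = 1.0195, c₁ = 1.8032, c₀ = 4.0284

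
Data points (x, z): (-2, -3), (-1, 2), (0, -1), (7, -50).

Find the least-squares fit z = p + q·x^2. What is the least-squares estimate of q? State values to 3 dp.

Sums needed: Σ1 = 4, Σx^2 = 54, Σx^2·x^2 = 2418.
And Σz = -52, Σx^2·z = -2460.
So MᵀM·[p, q]ᵀ = Mᵀz: [[4, 54]; [54, 2418]]·[p, q]ᵀ = [-52, -2460]ᵀ.
Determinant 4·2418 − 54² = 6756.
p = ((-52)·2418 − 54·(-2460))/6756 = 592/563; q = (4·(-2460) − 54·(-52))/6756 = -586/563.

q = -1.041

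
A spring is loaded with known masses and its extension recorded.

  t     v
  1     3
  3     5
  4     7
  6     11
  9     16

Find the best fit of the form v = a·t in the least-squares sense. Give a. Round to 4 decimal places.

a = 1.7902

The normal system XᵀX·[a]ᵀ = Xᵀv is [[143]]·[a]ᵀ = [256]ᵀ.
a = 256/143 = 1.79021.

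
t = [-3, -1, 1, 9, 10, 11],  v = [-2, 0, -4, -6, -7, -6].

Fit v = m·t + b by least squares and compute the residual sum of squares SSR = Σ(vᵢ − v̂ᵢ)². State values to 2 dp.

SSR = 7.07

The normal system AᵀA·[m, b]ᵀ = Aᵀv is [[313, 27]; [27, 6]]·[m, b]ᵀ = [-188, -25]ᵀ.
Determinant 313·6 − 27² = 1149.
m = ((-188)·6 − 27·(-25))/1149 = -151/383; b = (313·(-25) − 27·(-188))/1149 = -2749/1149.
Residuals: -908/1149, 2296/1149, -1394/1149, -68/1149, -764/1149, 838/1149; SSR = 8120/1149.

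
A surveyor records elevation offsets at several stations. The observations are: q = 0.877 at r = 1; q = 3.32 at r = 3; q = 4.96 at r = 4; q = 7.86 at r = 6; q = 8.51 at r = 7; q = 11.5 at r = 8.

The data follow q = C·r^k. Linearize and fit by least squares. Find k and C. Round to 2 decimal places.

Taking logs, ln q = k·ln r + ln C, so regress ln q on ln r.
Over the data: Σln r = 8.3020, Σ(ln r)² = 14.4498, Σln q = 9.3155, Σln r·ln q = 16.4779.
Normal system: [[14.4498, 8.3020]; [8.3020, 6]]·[k, ln C]ᵀ = [16.4779, 9.3155]ᵀ.
Solving (det = 17.7753): k = 1.21124, ln C = -0.12337, so C = exp(-0.12337) = 0.88394.

k = 1.21, C = 0.88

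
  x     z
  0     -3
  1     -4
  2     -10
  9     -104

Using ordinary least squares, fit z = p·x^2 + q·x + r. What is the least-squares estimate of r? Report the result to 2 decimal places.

Setting ∂/∂p … = 0 gives: 6578·p + 738·q + 86·r = -8468;  738·p + 86·q + 12·r = -960;  86·p + 12·q + 4·r = -121.
(Σx^2·x^2 = 6578, Σx^2·x = 738, Σx^2 = 86, Σx·x = 86, Σx = 12, Σ1 = 4, Σx^2·z = -8468, Σx·z = -960, Σz = -121.)
Inverting the 3×3 Gram matrix, [p, q, r]ᵀ = [-123/110, -663/550, -713/275]ᵀ.

r = -2.59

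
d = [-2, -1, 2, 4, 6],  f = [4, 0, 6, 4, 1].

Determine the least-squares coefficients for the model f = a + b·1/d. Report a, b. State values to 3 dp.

Entries of MᵀM: Σ1 = 5, Σ1/d = -7/12, Σ1/d·1/d = 229/144.
Moment sums: Σf = 15, Σ1/d·f = 13/6.
Normal equations: [[5, -7/12]; [-7/12, 229/144]]·[a, b]ᵀ = [15, 13/6]ᵀ.
det = 5·(229/144) − (-7/12)² = 137/18.
a = (15·(229/144) − (-7/12)·(13/6))/(137/18) = 3617/1096; b = (5·(13/6) − (-7/12)·15)/(137/18) = 705/274.

a = 3.300, b = 2.573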